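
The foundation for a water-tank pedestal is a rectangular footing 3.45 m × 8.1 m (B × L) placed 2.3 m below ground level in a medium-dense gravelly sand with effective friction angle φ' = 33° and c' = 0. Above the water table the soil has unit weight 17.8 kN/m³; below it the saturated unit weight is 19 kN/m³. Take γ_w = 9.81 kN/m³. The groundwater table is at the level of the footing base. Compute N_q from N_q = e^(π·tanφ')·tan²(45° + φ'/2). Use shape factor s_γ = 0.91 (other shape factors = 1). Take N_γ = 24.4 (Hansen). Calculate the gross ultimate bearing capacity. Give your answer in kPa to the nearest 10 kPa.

q_ult ≈ 1420 kPa

tan33° = 0.6494, so N_q = e^(π×0.6494)·tan²(61.5°) = 7.692 × 3.392 = 26.09.
Overburden at base level: q = 17.8 × 2.3 = 40.94 kPa.
Below the base the soil is submerged, so the ½γBN_γ term uses γ' = 19 − 9.81 = 9.19 kN/m³.
Surcharge term q·N_q = 40.94 × 26.092 = 1068.2 kPa; self-weight term 0.5·γ·B·N_γ·s_γ = 0.5 × 9.19 × 3.45 × 24.4 × 0.91 = 351.99 kPa.
q_ult = 1068.2 + 351.99 = 1420.2 kPa.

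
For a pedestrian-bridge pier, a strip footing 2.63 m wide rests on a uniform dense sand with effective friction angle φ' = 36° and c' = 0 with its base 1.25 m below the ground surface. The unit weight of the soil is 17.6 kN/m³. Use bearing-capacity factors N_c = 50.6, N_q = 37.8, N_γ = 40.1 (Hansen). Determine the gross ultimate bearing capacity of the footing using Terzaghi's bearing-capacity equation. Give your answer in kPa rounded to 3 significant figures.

Overburden at base level: q = 17.6 × 1.25 = 22 kPa.
Surcharge term q·N_q = 22 × 37.8 = 831.6 kPa; self-weight term 0.5·γ·B·N_γ = 0.5 × 17.6 × 2.63 × 40.1 = 928.07 kPa.
q_ult = 831.6 + 928.07 = 1759.7 kPa.

q_ult ≈ 1760 kPa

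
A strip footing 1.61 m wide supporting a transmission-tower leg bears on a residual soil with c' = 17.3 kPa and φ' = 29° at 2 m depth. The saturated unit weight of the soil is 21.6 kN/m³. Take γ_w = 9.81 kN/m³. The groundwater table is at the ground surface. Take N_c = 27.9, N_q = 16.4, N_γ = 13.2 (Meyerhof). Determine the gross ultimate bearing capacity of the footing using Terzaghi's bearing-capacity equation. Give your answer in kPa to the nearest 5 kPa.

q_ult ≈ 995 kPa

Water table at ground surface, so effective unit weight γ' = 21.6 − 9.81 = 11.79 kN/m³ is used throughout; overburden q = 11.79 × 2 = 23.58 kPa; the same γ' applies in the ½γBN_γ term.
Cohesion term c·N_c = 17.3 × 27.9 = 482.67 kPa; surcharge term q·N_q = 23.58 × 16.4 = 386.71 kPa; self-weight term 0.5·γ·B·N_γ = 0.5 × 11.79 × 1.61 × 13.2 = 125.28 kPa.
q_ult = 482.67 + 386.71 + 125.28 = 994.66 kPa.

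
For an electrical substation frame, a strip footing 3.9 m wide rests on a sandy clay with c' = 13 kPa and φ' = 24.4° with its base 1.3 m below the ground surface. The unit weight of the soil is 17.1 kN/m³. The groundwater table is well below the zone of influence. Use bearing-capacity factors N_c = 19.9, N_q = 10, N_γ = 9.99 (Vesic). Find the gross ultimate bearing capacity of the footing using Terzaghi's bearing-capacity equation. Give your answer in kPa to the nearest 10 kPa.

q = γ·D_f = 17.1 × 1.3 = 22.23 kPa.
c·N_c = 13 × 19.9 = 258.7 kPa
q·N_q = 22.23 × 10 = 222.3 kPa
0.5·γ·B·N_γ = 0.5 × 17.1 × 3.9 × 9.99 = 333.12 kPa
q_ult = 258.7 + 222.3 + 333.12 = 814.12 kPa.

q_ult ≈ 810 kPa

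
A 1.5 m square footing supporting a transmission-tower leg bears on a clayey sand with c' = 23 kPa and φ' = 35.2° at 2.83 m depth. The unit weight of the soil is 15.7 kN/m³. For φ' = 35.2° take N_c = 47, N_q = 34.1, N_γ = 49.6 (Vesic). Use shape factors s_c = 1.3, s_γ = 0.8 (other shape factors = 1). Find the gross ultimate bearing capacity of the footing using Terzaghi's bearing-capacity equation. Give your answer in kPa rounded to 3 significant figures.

Overburden at base level: q = 15.7 × 2.83 = 44.431 kPa.
Cohesion term c·N_c·s_c = 23 × 47 × 1.3 = 1405.3 kPa; surcharge term q·N_q = 44.431 × 34.1 = 1515.1 kPa; self-weight term 0.5·γ·B·N_γ·s_γ = 0.5 × 15.7 × 1.5 × 49.6 × 0.8 = 467.23 kPa.
q_ult = 1405.3 + 1515.1 + 467.23 = 3387.6 kPa.

q_ult ≈ 3390 kPa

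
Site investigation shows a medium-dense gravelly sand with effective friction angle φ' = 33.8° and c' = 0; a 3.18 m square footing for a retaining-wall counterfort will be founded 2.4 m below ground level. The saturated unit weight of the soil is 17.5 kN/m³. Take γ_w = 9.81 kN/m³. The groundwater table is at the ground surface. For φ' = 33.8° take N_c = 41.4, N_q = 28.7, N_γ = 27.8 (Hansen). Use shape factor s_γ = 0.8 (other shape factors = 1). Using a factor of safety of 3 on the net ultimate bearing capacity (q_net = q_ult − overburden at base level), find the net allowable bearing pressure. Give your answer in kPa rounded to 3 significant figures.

With the water table at the surface the whole profile is submerged: γ' = 17.5 − 9.81 = 7.69 kN/m³, so q = γ'·D_f = 18.456 kPa; the same γ' applies in the ½γBN_γ term.
q_ult = q·N_q + 0.5·γ·B·N_γ·s_γ
     = 18.456 × 28.7 + 0.5 × 7.69 × 3.18 × 27.8 × 0.8
     = 529.69 + 271.93 = 801.62 kPa.
q_net = 801.62 − 18.456 = 783.16 kPa.
q_all(net) = 783.16 / 3 = 261.05 kPa.

q_all(net) ≈ 261 kPa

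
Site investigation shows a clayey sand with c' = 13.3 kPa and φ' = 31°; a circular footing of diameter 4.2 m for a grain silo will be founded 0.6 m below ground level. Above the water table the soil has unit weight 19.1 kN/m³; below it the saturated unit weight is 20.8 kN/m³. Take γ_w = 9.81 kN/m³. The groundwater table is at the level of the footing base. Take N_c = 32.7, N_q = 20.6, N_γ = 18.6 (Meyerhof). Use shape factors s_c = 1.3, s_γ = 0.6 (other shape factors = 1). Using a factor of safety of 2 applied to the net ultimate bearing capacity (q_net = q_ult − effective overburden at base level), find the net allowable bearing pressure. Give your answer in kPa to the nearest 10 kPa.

Overburden at base level: q = 19.1 × 0.6 = 11.46 kPa.
Below the base the soil is submerged, so the ½γBN_γ term uses γ' = 20.8 − 9.81 = 10.99 kN/m³.
Cohesion term c·N_c·s_c = 13.3 × 32.7 × 1.3 = 565.38 kPa; surcharge term q·N_q = 11.46 × 20.6 = 236.08 kPa; self-weight term 0.5·γ·B·N_γ·s_γ = 0.5 × 10.99 × 4.2 × 18.6 × 0.6 = 257.56 kPa.
q_ult = 565.38 + 236.08 + 257.56 = 1059 kPa.
Net ultimate: q_net = 1059 − 11.46 = 1047.6 kPa.
q_all(net) = 1047.6 / 2 = 523.78 kPa.

q_all(net) ≈ 520 kPa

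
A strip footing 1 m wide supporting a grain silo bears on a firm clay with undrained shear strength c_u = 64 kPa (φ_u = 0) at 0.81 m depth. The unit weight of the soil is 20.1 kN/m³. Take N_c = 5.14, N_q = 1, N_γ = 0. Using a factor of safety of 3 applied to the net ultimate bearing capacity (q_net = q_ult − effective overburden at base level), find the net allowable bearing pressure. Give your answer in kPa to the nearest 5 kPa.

q_all(net) ≈ 110 kPa

Effective surcharge at the founding depth q = γ·D_f = 20.1 × 0.81 = 16.281 kPa.
q_ult = c·N_c + q·N_q
     = 64 × 5.14 + 16.281 × 1
     = 328.96 + 16.281 = 345.24 kPa.
Net ultimate: q_net = 345.24 − 16.281 = 328.96 kPa.
q_all(net) = 328.96 / 3 = 109.65 kPa.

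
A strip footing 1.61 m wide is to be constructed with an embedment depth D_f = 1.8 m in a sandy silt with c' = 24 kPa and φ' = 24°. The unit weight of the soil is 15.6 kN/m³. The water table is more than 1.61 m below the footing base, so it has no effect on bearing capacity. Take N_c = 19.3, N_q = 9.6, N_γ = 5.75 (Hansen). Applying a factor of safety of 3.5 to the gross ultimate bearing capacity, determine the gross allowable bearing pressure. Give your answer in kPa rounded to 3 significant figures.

q_all ≈ 230 kPa

q = γ·D_f = 15.6 × 1.8 = 28.08 kPa.
c·N_c = 24 × 19.3 = 463.2 kPa
q·N_q = 28.08 × 9.6 = 269.57 kPa
0.5·γ·B·N_γ = 0.5 × 15.6 × 1.61 × 5.75 = 72.209 kPa
q_ult = 463.2 + 269.57 + 72.209 = 804.98 kPa.
q_all = q_ult / FS = 804.98 / 3.5 = 229.99 kPa.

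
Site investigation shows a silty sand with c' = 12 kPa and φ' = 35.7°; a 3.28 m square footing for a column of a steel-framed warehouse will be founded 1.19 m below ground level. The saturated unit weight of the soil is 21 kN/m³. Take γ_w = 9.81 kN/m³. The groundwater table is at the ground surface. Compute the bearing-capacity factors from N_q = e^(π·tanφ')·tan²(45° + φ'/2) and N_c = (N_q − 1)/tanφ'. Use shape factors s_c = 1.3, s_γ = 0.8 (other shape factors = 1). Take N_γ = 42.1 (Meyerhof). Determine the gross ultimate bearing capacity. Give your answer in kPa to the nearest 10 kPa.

q_ult ≈ 1870 kPa

tan35.7° = 0.7186, so N_q = e^(π×0.7186)·tan²(62.85°) = 9.559 × 3.802 = 36.35.
N_c = (36.35 − 1)/tan35.7° = 49.19.
Water table at ground surface, so effective unit weight γ' = 21 − 9.81 = 11.19 kN/m³ is used throughout; overburden q = 11.19 × 1.19 = 13.316 kPa; the same γ' applies in the ½γBN_γ term.
Cohesion term c·N_c·s_c = 12 × 49.19 × 1.3 = 767.36 kPa; surcharge term q·N_q = 13.316 × 36.346 = 483.99 kPa; self-weight term 0.5·γ·B·N_γ·s_γ = 0.5 × 11.19 × 3.28 × 42.1 × 0.8 = 618.08 kPa.
q_ult = 767.36 + 483.99 + 618.08 = 1869.4 kPa.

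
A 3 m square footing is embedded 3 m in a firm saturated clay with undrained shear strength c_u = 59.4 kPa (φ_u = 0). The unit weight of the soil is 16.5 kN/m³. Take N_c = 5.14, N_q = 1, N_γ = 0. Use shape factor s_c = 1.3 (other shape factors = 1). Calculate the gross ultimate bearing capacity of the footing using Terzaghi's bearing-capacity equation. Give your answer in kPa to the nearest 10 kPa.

q = γ·D_f = 16.5 × 3 = 49.5 kPa.
c·N_c·s_c = 59.4 × 5.14 × 1.3 = 396.91 kPa
q·N_q = 49.5 × 1 = 49.5 kPa
q_ult = 396.91 + 49.5 = 446.41 kPa.

q_ult ≈ 450 kPa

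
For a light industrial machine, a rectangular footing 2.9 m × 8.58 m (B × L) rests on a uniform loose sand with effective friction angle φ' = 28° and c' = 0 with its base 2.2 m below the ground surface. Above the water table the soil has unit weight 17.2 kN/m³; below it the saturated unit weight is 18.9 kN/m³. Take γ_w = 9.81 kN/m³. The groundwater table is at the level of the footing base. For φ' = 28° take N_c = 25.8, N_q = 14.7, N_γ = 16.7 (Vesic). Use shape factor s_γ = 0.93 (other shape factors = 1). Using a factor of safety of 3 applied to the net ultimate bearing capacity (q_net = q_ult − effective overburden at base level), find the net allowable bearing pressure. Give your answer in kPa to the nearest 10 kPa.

q_all(net) ≈ 240 kPa

q = γ·D_f = 17.2 × 2.2 = 37.84 kPa.
For the ½γBN_γ term take γ' = 18.9 − 9.81 = 9.09 kN/m³ (soil below base is submerged).
q·N_q = 37.84 × 14.7 = 556.25 kPa
0.5·γ·B·N_γ·s_γ = 0.5 × 9.09 × 2.9 × 16.7 × 0.93 = 204.71 kPa
q_ult = 556.25 + 204.71 = 760.95 kPa.
Net ultimate: q_net = 760.95 − 37.84 = 723.11 kPa.
q_all(net) = 723.11 / 3 = 241.04 kPa.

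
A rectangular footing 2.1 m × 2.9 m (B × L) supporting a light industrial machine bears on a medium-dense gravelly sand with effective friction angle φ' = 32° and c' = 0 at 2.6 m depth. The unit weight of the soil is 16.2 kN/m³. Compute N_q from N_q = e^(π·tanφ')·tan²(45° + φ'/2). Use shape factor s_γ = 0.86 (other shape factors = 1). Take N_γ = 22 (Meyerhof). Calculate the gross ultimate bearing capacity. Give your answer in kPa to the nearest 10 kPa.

q_ult ≈ 1300 kPa

tan32° = 0.6249, so N_q = e^(π×0.6249)·tan²(61°) = 7.121 × 3.255 = 23.18.
Overburden at base level: q = 16.2 × 2.6 = 42.12 kPa.
Surcharge term q·N_q = 42.12 × 23.177 = 976.21 kPa; self-weight term 0.5·γ·B·N_γ·s_γ = 0.5 × 16.2 × 2.1 × 22 × 0.86 = 321.83 kPa.
q_ult = 976.21 + 321.83 = 1298 kPa.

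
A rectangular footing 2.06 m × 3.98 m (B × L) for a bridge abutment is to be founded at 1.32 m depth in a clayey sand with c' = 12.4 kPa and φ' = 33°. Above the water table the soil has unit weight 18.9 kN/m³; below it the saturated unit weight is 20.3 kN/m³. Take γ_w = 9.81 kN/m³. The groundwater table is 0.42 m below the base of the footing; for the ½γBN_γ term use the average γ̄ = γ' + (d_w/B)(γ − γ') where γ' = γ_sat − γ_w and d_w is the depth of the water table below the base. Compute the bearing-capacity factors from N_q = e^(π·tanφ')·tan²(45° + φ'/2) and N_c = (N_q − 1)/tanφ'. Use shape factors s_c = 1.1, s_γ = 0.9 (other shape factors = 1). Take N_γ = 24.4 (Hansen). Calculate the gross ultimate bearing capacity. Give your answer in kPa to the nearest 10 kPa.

q_ult ≈ 1450 kPa

tan33° = 0.6494, so N_q = e^(π×0.6494)·tan²(61.5°) = 7.692 × 3.392 = 26.09.
N_c = (26.09 − 1)/tan33° = 38.64.
q = γ·D_f = 18.9 × 1.32 = 24.948 kPa.
γ' = 10.49 kN/m³; averaging over the depth B below the base, γ̄ = γ' + (d_w/B)(γ − γ') = 12.205 kN/m³.
c·N_c·s_c = 12.4 × 38.638 × 1.1 = 527.03 kPa
q·N_q = 24.948 × 26.092 = 650.94 kPa
0.5·γ·B·N_γ·s_γ = 0.5 × 12.205 × 2.06 × 24.4 × 0.9 = 276.05 kPa
q_ult = 527.03 + 650.94 + 276.05 = 1454 kPa.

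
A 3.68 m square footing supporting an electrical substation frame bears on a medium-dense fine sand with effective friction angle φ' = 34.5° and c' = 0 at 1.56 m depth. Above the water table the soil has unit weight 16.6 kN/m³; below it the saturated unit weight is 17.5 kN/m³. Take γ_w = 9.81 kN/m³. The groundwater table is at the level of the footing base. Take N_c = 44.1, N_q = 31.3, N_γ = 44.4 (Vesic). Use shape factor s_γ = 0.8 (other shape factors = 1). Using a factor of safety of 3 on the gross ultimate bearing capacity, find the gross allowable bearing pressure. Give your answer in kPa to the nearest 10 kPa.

q_all ≈ 440 kPa

q = γ·D_f = 16.6 × 1.56 = 25.896 kPa.
For the ½γBN_γ term take γ' = 17.5 − 9.81 = 7.69 kN/m³ (soil below base is submerged).
q·N_q = 25.896 × 31.3 = 810.54 kPa
0.5·γ·B·N_γ·s_γ = 0.5 × 7.69 × 3.68 × 44.4 × 0.8 = 502.59 kPa
q_ult = 810.54 + 502.59 = 1313.1 kPa.
q_all = 1313.1 / 3 = 437.71 kPa.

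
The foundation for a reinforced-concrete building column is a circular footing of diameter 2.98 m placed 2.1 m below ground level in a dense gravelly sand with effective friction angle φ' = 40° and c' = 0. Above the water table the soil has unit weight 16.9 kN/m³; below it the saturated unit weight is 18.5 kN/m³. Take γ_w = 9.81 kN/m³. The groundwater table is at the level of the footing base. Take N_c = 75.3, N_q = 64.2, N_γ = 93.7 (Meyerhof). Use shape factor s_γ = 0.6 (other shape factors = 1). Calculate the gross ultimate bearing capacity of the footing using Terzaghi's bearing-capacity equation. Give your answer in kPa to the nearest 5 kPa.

Overburden at base level: q = 16.9 × 2.1 = 35.49 kPa.
Below the base the soil is submerged, so the ½γBN_γ term uses γ' = 18.5 − 9.81 = 8.69 kN/m³.
Surcharge term q·N_q = 35.49 × 64.2 = 2278.5 kPa; self-weight term 0.5·γ·B·N_γ·s_γ = 0.5 × 8.69 × 2.98 × 93.7 × 0.6 = 727.94 kPa.
q_ult = 2278.5 + 727.94 = 3006.4 kPa.

q_ult ≈ 3005 kPa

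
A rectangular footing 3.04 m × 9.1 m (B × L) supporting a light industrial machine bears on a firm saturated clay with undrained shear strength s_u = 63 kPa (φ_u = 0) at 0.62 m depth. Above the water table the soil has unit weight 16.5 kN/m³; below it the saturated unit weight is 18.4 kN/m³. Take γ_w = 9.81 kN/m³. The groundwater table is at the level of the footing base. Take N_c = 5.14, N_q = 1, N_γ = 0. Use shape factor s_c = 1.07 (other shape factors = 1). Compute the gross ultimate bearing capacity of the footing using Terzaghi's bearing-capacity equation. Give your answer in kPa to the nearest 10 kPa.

Effective surcharge at the founding depth q = γ·D_f = 16.5 × 0.62 = 10.23 kPa.
q_ult = c·N_c·s_c + q·N_q
     = 63 × 5.14 × 1.07 + 10.23 × 1
     = 346.49 + 10.23 = 356.72 kPa.

q_ult ≈ 360 kPa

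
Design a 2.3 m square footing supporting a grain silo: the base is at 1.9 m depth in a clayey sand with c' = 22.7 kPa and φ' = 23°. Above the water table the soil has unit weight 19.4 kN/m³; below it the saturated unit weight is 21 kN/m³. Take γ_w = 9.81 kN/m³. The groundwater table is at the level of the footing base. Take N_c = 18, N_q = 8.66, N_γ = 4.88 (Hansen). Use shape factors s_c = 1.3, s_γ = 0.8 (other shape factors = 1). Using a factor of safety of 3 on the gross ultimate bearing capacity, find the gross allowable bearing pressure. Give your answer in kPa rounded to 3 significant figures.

Effective surcharge at the founding depth q = γ·D_f = 19.4 × 1.9 = 36.86 kPa.
The water table coincides with the base, so in the self-weight term γ → γ' = 11.19 kN/m³.
q_ult = c·N_c·s_c + q·N_q + 0.5·γ·B·N_γ·s_γ
     = 22.7 × 18 × 1.3 + 36.86 × 8.66 + 0.5 × 11.19 × 2.3 × 4.88 × 0.8
     = 531.18 + 319.21 + 50.239 = 900.63 kPa.
q_all = 900.63 / 3 = 300.21 kPa.

q_all ≈ 300 kPa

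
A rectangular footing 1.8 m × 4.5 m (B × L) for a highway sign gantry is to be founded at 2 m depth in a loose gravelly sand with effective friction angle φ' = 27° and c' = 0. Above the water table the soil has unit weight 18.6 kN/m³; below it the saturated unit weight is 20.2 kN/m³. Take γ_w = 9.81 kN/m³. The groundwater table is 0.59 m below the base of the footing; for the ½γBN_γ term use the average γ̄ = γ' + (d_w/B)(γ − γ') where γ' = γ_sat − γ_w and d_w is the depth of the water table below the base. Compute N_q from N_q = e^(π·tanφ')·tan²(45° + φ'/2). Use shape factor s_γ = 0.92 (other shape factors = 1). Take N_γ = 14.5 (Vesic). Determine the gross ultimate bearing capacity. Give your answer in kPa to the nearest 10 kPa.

q_ult ≈ 650 kPa

tan27° = 0.5095, so N_q = e^(π×0.5095)·tan²(58.5°) = 4.957 × 2.663 = 13.2.
Effective surcharge at the founding depth q = γ·D_f = 18.6 × 2 = 37.2 kPa.
With d_w = 0.59 m < B, γ̄ = 10.39 + (0.59/1.8) × (18.6 − 10.39) = 13.081 kN/m³.
q_ult = q·N_q + 0.5·γ·B·N_γ·s_γ
     = 37.2 × 13.199 + 0.5 × 13.081 × 1.8 × 14.5 × 0.92
     = 491.01 + 157.05 = 648.06 kPa.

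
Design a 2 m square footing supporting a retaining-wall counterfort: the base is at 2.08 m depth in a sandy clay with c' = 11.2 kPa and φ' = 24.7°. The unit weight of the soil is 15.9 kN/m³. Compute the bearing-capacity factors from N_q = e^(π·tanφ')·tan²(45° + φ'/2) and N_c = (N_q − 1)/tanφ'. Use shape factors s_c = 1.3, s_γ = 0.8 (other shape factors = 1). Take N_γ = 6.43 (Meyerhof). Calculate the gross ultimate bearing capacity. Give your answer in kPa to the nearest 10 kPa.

tan24.7° = 0.4599, so N_q = e^(π×0.4599)·tan²(57.35°) = 4.242 × 2.436 = 10.33.
N_c = (10.33 − 1)/tan24.7° = 20.29.
q = γ·D_f = 15.9 × 2.08 = 33.072 kPa.
c·N_c·s_c = 11.2 × 20.288 × 1.3 = 295.39 kPa
q·N_q = 33.072 × 10.331 = 341.68 kPa
0.5·γ·B·N_γ·s_γ = 0.5 × 15.9 × 2 × 6.43 × 0.8 = 81.79 kPa
q_ult = 295.39 + 341.68 + 81.79 = 718.86 kPa.

q_ult ≈ 720 kPa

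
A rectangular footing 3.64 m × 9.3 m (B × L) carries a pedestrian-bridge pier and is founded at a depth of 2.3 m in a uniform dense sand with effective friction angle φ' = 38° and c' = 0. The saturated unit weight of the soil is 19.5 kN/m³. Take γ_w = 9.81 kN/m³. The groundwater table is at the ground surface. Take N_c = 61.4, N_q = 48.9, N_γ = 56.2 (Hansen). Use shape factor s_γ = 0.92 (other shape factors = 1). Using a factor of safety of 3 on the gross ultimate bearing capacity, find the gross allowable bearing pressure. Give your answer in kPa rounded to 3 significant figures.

q_all ≈ 667 kPa

Water table at ground surface, so effective unit weight γ' = 19.5 − 9.81 = 9.69 kN/m³ is used throughout; overburden q = 9.69 × 2.3 = 22.287 kPa; the same γ' applies in the ½γBN_γ term.
Surcharge term q·N_q = 22.287 × 48.9 = 1089.8 kPa; self-weight term 0.5·γ·B·N_γ·s_γ = 0.5 × 9.69 × 3.64 × 56.2 × 0.92 = 911.84 kPa.
q_ult = 1089.8 + 911.84 = 2001.7 kPa.
q_all = 2001.7 / 3 = 667.23 kPa.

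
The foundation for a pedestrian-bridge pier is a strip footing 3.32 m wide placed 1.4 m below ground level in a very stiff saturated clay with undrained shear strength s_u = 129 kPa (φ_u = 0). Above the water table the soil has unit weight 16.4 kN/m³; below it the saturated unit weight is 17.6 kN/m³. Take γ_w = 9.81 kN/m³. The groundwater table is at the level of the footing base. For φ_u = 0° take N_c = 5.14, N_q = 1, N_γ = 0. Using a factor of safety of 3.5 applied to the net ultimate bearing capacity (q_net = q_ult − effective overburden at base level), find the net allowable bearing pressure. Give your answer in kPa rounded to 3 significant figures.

q = γ·D_f = 16.4 × 1.4 = 22.96 kPa.
c·N_c = 129 × 5.14 = 663.06 kPa
q·N_q = 22.96 × 1 = 22.96 kPa
q_ult = 663.06 + 22.96 = 686.02 kPa.
Net ultimate: q_net = 686.02 − 22.96 = 663.06 kPa.
q_all(net) = 663.06 / 3.5 = 189.45 kPa.

q_all(net) ≈ 189 kPa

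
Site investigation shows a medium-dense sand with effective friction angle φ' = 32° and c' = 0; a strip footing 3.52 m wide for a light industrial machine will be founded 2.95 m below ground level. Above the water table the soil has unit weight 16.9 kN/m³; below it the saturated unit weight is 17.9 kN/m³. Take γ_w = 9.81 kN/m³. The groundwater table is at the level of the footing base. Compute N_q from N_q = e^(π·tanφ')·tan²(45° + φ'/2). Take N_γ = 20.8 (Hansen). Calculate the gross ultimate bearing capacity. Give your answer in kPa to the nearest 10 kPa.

tan32° = 0.6249, so N_q = e^(π×0.6249)·tan²(61°) = 7.121 × 3.255 = 23.18.
q = γ·D_f = 16.9 × 2.95 = 49.855 kPa.
For the ½γBN_γ term take γ' = 17.9 − 9.81 = 8.09 kN/m³ (soil below base is submerged).
q·N_q = 49.855 × 23.177 = 1155.5 kPa
0.5·γ·B·N_γ = 0.5 × 8.09 × 3.52 × 20.8 = 296.16 kPa
q_ult = 1155.5 + 296.16 = 1451.6 kPa.

q_ult ≈ 1450 kPa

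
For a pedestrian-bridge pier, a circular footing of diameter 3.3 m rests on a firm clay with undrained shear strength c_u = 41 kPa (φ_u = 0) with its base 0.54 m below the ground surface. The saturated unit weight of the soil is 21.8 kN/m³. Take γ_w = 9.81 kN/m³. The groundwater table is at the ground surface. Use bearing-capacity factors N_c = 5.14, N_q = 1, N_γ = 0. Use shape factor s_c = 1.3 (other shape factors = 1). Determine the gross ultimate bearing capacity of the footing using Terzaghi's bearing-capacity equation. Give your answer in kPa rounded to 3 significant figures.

γ' = 21.8 − 9.81 = 11.99 kN/m³ (submerged throughout). q = 11.99 × 0.54 = 6.4746 kPa.
c·N_c·s_c = 41 × 5.14 × 1.3 = 273.96 kPa
q·N_q = 6.4746 × 1 = 6.4746 kPa
q_ult = 273.96 + 6.4746 = 280.44 kPa.

q_ult ≈ 280 kPa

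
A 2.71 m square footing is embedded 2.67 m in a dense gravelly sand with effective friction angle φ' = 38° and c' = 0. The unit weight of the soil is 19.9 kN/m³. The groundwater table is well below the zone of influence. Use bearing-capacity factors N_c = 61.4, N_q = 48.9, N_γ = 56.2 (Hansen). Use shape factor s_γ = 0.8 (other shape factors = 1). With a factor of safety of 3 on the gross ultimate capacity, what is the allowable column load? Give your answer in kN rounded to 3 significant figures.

P_all ≈ 9330 kN

Effective surcharge at the founding depth q = γ·D_f = 19.9 × 2.67 = 53.133 kPa.
q_ult = q·N_q + 0.5·γ·B·N_γ·s_γ
     = 53.133 × 48.9 + 0.5 × 19.9 × 2.71 × 56.2 × 0.8
     = 2598.2 + 1212.3 = 3810.5 kPa.
Gross allowable pressure q_all = 3810.5 / 3 = 1270.2 kPa.
Footing area = 7.3441 m², so allowable column load = 1270.2 × 7.3441 = 9328.3 kN.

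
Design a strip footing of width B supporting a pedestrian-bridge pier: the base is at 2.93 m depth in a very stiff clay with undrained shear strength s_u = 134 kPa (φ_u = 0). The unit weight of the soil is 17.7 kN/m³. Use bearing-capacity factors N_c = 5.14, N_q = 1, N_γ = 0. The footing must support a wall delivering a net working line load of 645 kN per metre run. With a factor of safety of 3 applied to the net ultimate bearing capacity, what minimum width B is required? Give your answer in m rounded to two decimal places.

B = 2.81 m

q = γ·D_f = 17.7 × 2.93 = 51.861 kPa.
c·N_c = 134 × 5.14 = 688.76 kPa
q·N_q = 51.861 × 1 = 51.861 kPa
q_ult = 688.76 + 51.861 = 740.62 kPa.
For φ = 0 the ½γBN_γ term vanishes, so q_ult is independent of B. q_net = 740.62 − 51.861 = 688.76 kPa; q_all(net) = 688.76/3 = 229.59 kPa.
Required width B = w / q_all(net) = 645 / 229.59 = 2.809 m.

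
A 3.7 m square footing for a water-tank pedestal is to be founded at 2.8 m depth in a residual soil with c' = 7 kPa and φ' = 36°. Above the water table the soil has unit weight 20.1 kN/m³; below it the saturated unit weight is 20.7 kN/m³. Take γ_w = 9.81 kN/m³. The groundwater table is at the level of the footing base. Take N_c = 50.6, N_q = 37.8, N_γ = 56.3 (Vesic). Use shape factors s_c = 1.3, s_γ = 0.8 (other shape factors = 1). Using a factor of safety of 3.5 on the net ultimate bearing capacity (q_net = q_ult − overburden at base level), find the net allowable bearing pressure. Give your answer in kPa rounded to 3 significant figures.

q_all(net) ≈ 983 kPa

q = γ·D_f = 20.1 × 2.8 = 56.28 kPa.
For the ½γBN_γ term take γ' = 20.7 − 9.81 = 10.89 kN/m³ (soil below base is submerged).
c·N_c·s_c = 7 × 50.6 × 1.3 = 460.46 kPa
q·N_q = 56.28 × 37.8 = 2127.4 kPa
0.5·γ·B·N_γ·s_γ = 0.5 × 10.89 × 3.7 × 56.3 × 0.8 = 907.4 kPa
q_ult = 460.46 + 2127.4 + 907.4 = 3495.2 kPa.
q_net = 3495.2 − 56.28 = 3439 kPa.
q_all(net) = 3439 / 3.5 = 982.56 kPa.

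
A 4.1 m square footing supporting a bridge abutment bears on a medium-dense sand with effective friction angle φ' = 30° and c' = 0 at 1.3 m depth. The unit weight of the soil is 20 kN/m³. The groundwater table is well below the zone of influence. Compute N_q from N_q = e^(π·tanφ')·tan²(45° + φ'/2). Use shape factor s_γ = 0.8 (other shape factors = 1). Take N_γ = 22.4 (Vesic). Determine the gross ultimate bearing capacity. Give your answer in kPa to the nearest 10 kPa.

q_ult ≈ 1210 kPa

tan30° = 0.5774, so N_q = e^(π×0.5774)·tan²(60°) = 6.134 × 3.0 = 18.4.
Overburden at base level: q = 20 × 1.3 = 26 kPa.
Surcharge term q·N_q = 26 × 18.401 = 478.43 kPa; self-weight term 0.5·γ·B·N_γ·s_γ = 0.5 × 20 × 4.1 × 22.4 × 0.8 = 734.72 kPa.
q_ult = 478.43 + 734.72 = 1213.1 kPa.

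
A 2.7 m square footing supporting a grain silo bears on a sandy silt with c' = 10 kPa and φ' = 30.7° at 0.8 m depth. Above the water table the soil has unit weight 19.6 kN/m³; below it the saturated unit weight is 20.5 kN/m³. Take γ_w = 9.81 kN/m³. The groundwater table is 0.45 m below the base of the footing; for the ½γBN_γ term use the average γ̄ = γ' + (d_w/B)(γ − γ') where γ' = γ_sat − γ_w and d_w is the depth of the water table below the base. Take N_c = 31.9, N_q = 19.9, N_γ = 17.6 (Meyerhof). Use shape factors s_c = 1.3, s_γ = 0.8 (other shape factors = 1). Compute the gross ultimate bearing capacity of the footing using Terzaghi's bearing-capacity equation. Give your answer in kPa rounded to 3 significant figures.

Overburden at base level: q = 19.6 × 0.8 = 15.68 kPa.
The water table is 0.45 m below the base (< B = 2.7 m), so the ½γBN_γ term uses γ̄ = γ' + (d_w/B)(γ − γ') = 10.69 + (0.45/2.7)(19.6 − 10.69) = 12.175 kN/m³.
Cohesion term c·N_c·s_c = 10 × 31.9 × 1.3 = 414.7 kPa; surcharge term q·N_q = 15.68 × 19.9 = 312.03 kPa; self-weight term 0.5·γ·B·N_γ·s_γ = 0.5 × 12.175 × 2.7 × 17.6 × 0.8 = 231.42 kPa.
q_ult = 414.7 + 312.03 + 231.42 = 958.15 kPa.

q_ult ≈ 958 kPa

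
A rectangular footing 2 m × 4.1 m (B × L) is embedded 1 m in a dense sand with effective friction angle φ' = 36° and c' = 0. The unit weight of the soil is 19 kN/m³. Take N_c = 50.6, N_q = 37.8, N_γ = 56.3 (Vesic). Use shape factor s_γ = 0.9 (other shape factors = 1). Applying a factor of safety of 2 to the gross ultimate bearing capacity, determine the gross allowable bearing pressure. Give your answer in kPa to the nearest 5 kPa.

q_all ≈ 840 kPa

q = γ·D_f = 19 × 1 = 19 kPa.
q·N_q = 19 × 37.8 = 718.2 kPa
0.5·γ·B·N_γ·s_γ = 0.5 × 19 × 2 × 56.3 × 0.9 = 962.73 kPa
q_ult = 718.2 + 962.73 = 1680.9 kPa.
q_all = q_ult / FS = 1680.9 / 2 = 840.46 kPa.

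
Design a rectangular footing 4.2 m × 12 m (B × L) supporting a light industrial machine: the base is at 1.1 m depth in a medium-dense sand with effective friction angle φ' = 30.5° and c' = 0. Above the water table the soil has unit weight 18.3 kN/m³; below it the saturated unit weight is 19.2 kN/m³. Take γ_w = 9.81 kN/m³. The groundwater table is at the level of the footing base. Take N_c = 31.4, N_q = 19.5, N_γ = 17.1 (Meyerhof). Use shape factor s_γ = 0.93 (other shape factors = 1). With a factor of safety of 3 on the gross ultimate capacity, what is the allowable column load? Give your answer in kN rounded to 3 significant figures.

P_all ≈ 11900 kN

Effective surcharge at the founding depth q = γ·D_f = 18.3 × 1.1 = 20.13 kPa.
The water table coincides with the base, so in the self-weight term γ → γ' = 9.39 kN/m³.
q_ult = q·N_q + 0.5·γ·B·N_γ·s_γ
     = 20.13 × 19.5 + 0.5 × 9.39 × 4.2 × 17.1 × 0.93
     = 392.54 + 313.59 = 706.13 kPa.
Gross allowable pressure q_all = 706.13 / 3 = 235.38 kPa.
Footing area = 50.4 m², so allowable column load = 235.38 × 50.4 = 11863 kN.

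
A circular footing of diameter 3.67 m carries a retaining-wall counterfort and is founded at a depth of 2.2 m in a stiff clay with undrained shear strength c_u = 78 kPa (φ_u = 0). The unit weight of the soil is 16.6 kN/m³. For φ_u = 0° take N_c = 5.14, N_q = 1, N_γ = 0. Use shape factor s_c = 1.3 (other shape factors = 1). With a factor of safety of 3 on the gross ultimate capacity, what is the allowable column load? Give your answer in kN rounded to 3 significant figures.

P_all ≈ 1970 kN

Overburden at base level: q = 16.6 × 2.2 = 36.52 kPa.
Cohesion term c·N_c·s_c = 78 × 5.14 × 1.3 = 521.2 kPa; surcharge term q·N_q = 36.52 × 1 = 36.52 kPa.
q_ult = 521.2 + 36.52 = 557.72 kPa.
Gross allowable pressure q_all = 557.72 / 3 = 185.91 kPa.
Footing area = 10.5784 m², so allowable column load = 185.91 × 10.5784 = 1966.6 kN.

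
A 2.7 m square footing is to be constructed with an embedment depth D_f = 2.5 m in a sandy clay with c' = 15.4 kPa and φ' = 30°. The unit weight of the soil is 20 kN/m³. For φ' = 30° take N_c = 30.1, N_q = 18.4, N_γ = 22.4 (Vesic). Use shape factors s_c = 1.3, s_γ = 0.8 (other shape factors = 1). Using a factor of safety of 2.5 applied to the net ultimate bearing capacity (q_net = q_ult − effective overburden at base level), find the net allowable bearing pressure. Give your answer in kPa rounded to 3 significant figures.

Effective surcharge at the founding depth q = γ·D_f = 20 × 2.5 = 50 kPa.
q_ult = c·N_c·s_c + q·N_q + 0.5·γ·B·N_γ·s_γ
     = 15.4 × 30.1 × 1.3 + 50 × 18.4 + 0.5 × 20 × 2.7 × 22.4 × 0.8
     = 602.6 + 920 + 483.84 = 2006.4 kPa.
Net ultimate: q_net = 2006.4 − 50 = 1956.4 kPa.
q_all(net) = 1956.4 / 2.5 = 782.58 kPa.

q_all(net) ≈ 783 kPa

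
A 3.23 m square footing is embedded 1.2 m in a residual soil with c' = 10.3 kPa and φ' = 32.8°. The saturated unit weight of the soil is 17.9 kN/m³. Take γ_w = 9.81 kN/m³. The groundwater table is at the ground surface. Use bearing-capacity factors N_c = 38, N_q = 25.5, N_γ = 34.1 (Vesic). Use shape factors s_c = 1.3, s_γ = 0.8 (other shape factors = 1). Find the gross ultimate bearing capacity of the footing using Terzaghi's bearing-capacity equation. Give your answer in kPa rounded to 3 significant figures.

q_ult ≈ 1110 kPa

With the water table at the surface the whole profile is submerged: γ' = 17.9 − 9.81 = 8.09 kN/m³, so q = γ'·D_f = 9.708 kPa; the same γ' applies in the ½γBN_γ term.
q_ult = c·N_c·s_c + q·N_q + 0.5·γ·B·N_γ·s_γ
     = 10.3 × 38 × 1.3 + 9.708 × 25.5 + 0.5 × 8.09 × 3.23 × 34.1 × 0.8
     = 508.82 + 247.55 + 356.42 = 1112.8 kPa.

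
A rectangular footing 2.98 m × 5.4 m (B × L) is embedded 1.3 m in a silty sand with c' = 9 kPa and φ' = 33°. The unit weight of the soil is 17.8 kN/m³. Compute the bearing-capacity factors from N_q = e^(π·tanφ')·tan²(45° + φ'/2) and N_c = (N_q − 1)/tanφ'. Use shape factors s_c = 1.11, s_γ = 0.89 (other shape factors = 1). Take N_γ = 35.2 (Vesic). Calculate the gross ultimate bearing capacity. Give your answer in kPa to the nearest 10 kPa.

tan33° = 0.6494, so N_q = e^(π×0.6494)·tan²(61.5°) = 7.692 × 3.392 = 26.09.
N_c = (26.09 − 1)/tan33° = 38.64.
Effective surcharge at the founding depth q = γ·D_f = 17.8 × 1.3 = 23.14 kPa.
q_ult = c·N_c·s_c + q·N_q + 0.5·γ·B·N_γ·s_γ
     = 9 × 38.638 × 1.11 + 23.14 × 26.092 + 0.5 × 17.8 × 2.98 × 35.2 × 0.89
     = 386 + 603.77 + 830.88 = 1820.6 kPa.

q_ult ≈ 1820 kPa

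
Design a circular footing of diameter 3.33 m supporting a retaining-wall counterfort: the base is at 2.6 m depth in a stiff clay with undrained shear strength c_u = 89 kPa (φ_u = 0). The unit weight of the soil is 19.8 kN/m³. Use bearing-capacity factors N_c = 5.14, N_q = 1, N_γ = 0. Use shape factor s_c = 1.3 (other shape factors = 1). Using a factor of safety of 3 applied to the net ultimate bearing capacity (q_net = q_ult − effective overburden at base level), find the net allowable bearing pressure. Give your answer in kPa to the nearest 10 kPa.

q = γ·D_f = 19.8 × 2.6 = 51.48 kPa.
c·N_c·s_c = 89 × 5.14 × 1.3 = 594.7 kPa
q·N_q = 51.48 × 1 = 51.48 kPa
q_ult = 594.7 + 51.48 = 646.18 kPa.
Net ultimate: q_net = 646.18 − 51.48 = 594.7 kPa.
q_all(net) = 594.7 / 3 = 198.23 kPa.

q_all(net) ≈ 200 kPa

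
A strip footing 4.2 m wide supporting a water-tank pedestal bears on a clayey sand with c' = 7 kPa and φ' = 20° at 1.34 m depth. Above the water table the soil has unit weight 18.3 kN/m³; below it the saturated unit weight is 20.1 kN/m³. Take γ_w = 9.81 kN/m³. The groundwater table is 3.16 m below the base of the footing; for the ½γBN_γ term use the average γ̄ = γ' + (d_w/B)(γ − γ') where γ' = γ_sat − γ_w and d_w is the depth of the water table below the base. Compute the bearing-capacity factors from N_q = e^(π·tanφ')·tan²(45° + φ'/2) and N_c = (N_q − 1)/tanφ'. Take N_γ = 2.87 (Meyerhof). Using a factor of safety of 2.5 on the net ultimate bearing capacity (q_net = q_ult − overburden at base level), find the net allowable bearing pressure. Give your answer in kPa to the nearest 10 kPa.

N_q = e^(π·tan20°)·tan²(55°) = 6.4; N_c = (N_q − 1)/tanφ' = 14.83.
q = γ·D_f = 18.3 × 1.34 = 24.522 kPa.
γ' = 10.29 kN/m³; averaging over the depth B below the base, γ̄ = γ' + (d_w/B)(γ − γ') = 16.317 kN/m³.
c·N_c = 7 × 14.835 = 103.84 kPa
q·N_q = 24.522 × 6.3994 = 156.93 kPa
0.5·γ·B·N_γ = 0.5 × 16.317 × 4.2 × 2.87 = 98.34 kPa
q_ult = 103.84 + 156.93 + 98.34 = 359.11 kPa.
q_net = 359.11 − 24.522 = 334.59 kPa.
q_all(net) = 334.59 / 2.5 = 133.83 kPa.

q_all(net) ≈ 130 kPa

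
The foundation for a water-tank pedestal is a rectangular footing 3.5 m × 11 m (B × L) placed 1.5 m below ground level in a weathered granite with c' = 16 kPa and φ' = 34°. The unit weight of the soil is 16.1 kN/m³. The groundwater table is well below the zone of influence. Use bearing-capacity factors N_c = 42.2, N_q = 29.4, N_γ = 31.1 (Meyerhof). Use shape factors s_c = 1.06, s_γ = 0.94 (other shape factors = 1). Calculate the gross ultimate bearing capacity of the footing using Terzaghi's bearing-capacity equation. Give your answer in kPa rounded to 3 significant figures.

q_ult ≈ 2250 kPa

q = γ·D_f = 16.1 × 1.5 = 24.15 kPa.
c·N_c·s_c = 16 × 42.2 × 1.06 = 715.71 kPa
q·N_q = 24.15 × 29.4 = 710.01 kPa
0.5·γ·B·N_γ·s_γ = 0.5 × 16.1 × 3.5 × 31.1 × 0.94 = 823.67 kPa
q_ult = 715.71 + 710.01 + 823.67 = 2249.4 kPa.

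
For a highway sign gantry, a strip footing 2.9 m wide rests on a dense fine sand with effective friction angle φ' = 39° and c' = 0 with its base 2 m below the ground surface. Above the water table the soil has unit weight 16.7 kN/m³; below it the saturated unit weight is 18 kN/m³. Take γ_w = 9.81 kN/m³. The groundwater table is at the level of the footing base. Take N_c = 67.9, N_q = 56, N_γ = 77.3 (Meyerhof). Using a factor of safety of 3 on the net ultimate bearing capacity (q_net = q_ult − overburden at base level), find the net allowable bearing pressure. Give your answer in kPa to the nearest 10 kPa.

q_all(net) ≈ 920 kPa

Effective surcharge at the founding depth q = γ·D_f = 16.7 × 2 = 33.4 kPa.
The water table coincides with the base, so in the self-weight term γ → γ' = 8.19 kN/m³.
q_ult = q·N_q + 0.5·γ·B·N_γ
     = 33.4 × 56 + 0.5 × 8.19 × 2.9 × 77.3
     = 1870.4 + 917.98 = 2788.4 kPa.
q_net = 2788.4 − 33.4 = 2755 kPa.
q_all(net) = 2755 / 3 = 918.33 kPa.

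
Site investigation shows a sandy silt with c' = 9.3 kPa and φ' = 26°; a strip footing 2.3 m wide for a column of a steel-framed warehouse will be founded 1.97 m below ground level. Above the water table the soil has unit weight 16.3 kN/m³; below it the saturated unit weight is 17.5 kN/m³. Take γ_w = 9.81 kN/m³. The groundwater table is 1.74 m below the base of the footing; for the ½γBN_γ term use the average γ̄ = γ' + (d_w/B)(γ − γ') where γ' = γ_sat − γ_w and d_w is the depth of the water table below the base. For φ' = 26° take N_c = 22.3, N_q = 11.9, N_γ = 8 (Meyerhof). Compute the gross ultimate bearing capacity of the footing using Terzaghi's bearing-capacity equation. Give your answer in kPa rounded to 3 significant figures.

q_ult ≈ 720 kPa

q = γ·D_f = 16.3 × 1.97 = 32.111 kPa.
γ' = 7.69 kN/m³; averaging over the depth B below the base, γ̄ = γ' + (d_w/B)(γ − γ') = 14.204 kN/m³.
c·N_c = 9.3 × 22.3 = 207.39 kPa
q·N_q = 32.111 × 11.9 = 382.12 kPa
0.5·γ·B·N_γ = 0.5 × 14.204 × 2.3 × 8 = 130.67 kPa
q_ult = 207.39 + 382.12 + 130.67 = 720.18 kPa.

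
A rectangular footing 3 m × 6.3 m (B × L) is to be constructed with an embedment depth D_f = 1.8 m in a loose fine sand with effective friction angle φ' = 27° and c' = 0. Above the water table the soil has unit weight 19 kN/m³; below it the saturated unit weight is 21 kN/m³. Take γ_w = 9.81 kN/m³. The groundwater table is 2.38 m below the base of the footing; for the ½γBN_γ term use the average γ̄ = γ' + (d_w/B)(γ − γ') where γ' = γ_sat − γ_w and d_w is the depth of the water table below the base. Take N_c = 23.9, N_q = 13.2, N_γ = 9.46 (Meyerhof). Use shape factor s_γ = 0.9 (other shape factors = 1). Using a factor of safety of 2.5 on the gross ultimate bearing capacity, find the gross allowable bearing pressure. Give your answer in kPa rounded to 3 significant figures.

q_all ≈ 269 kPa

Overburden at base level: q = 19 × 1.8 = 34.2 kPa.
The water table is 2.38 m below the base (< B = 3 m), so the ½γBN_γ term uses γ̄ = γ' + (d_w/B)(γ − γ') = 11.19 + (2.38/3)(19 − 11.19) = 17.386 kN/m³.
Surcharge term q·N_q = 34.2 × 13.2 = 451.44 kPa; self-weight term 0.5·γ·B·N_γ·s_γ = 0.5 × 17.386 × 3 × 9.46 × 0.9 = 222.04 kPa.
q_ult = 451.44 + 222.04 = 673.48 kPa.
q_all = 673.48 / 2.5 = 269.39 kPa.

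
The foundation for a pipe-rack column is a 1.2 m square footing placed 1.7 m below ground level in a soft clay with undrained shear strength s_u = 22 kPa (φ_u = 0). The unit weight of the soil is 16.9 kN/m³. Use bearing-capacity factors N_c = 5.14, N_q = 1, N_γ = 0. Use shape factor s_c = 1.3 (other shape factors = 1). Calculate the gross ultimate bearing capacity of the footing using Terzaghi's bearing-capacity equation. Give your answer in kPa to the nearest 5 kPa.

Overburden at base level: q = 16.9 × 1.7 = 28.73 kPa.
Cohesion term c·N_c·s_c = 22 × 5.14 × 1.3 = 147 kPa; surcharge term q·N_q = 28.73 × 1 = 28.73 kPa.
q_ult = 147 + 28.73 = 175.73 kPa.

q_ult ≈ 175 kPa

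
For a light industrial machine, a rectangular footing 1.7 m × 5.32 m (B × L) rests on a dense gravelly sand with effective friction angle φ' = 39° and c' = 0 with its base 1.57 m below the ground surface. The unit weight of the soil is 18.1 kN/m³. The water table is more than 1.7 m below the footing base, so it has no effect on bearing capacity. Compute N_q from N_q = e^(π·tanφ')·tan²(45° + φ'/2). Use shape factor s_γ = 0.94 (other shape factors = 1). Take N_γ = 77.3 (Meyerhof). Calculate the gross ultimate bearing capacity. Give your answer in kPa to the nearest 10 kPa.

q_ult ≈ 2710 kPa

tan39° = 0.8098, so N_q = e^(π×0.8098)·tan²(64.5°) = 12.731 × 4.395 = 55.96.
q = γ·D_f = 18.1 × 1.57 = 28.417 kPa.
q·N_q = 28.417 × 55.957 = 1590.1 kPa
0.5·γ·B·N_γ·s_γ = 0.5 × 18.1 × 1.7 × 77.3 × 0.94 = 1117.9 kPa
q_ult = 1590.1 + 1117.9 = 2708 kPa.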